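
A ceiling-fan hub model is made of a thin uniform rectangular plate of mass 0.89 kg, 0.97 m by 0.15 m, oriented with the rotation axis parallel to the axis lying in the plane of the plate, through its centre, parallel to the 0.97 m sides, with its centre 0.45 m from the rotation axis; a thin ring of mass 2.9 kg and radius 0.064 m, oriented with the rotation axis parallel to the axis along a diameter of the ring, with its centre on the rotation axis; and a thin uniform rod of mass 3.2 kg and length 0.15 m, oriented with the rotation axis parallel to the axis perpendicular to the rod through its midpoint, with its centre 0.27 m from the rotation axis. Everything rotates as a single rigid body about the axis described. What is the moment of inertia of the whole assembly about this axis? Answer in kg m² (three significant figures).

Rectangular plate: I_cm = (1/12)Mb² = (1/12)(0.89)(0.15)² = 0.0016687 kg m²; centre at d = 0.45 m, so the parallel axis theorem gives I = 0.0016687 + (0.89)(0.45)² = 0.18189 kg m².
Thin ring: I_cm = (1/2)MR² = (1/2)(2.9)(0.064)² = 0.0059392 kg m²; axis through the centre, so I = 0.0059392 kg m².
Thin rod: I_cm = (1/12)ML² = (1/12)(3.2)(0.15)² = 0.006 kg m²; centre at d = 0.27 m, so the parallel axis theorem gives I = 0.006 + (3.2)(0.27)² = 0.23928 kg m².
Total I = 0.18189 + 0.0059392 + 0.23928 = 0.42711 kg m².

0.427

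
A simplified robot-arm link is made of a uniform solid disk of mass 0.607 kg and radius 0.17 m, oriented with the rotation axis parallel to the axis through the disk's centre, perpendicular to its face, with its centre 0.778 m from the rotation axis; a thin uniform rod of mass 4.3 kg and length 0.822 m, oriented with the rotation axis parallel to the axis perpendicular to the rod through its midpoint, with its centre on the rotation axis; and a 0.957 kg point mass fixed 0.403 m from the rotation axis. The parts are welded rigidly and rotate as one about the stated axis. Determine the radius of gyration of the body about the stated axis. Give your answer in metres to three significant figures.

0.363

Solid disk: I_cm = (1/2)MR² = (1/2)(0.607)(0.17)² = 0.0087712 kg m^2; centre at d = 0.778 m, so the parallel axis theorem gives I = 0.0087712 + (0.607)(0.778)² = 0.37618 kg m^2.
Thin rod: I_cm = (1/12)ML² = (1/12)(4.3)(0.822)² = 0.24212 kg m^2; axis through the centre, so I = 0.24212 kg m^2.
Point mass: I_cm = 0; centre at d = 0.403 m, so the parallel axis theorem gives I = 0 + (0.957)(0.403)² = 0.15543 kg m^2.
Total I = 0.77372 kg m^2; total mass M = 5.864 kg.
k = √(I/M) = √(0.77372/5.864) = 0.36324 m.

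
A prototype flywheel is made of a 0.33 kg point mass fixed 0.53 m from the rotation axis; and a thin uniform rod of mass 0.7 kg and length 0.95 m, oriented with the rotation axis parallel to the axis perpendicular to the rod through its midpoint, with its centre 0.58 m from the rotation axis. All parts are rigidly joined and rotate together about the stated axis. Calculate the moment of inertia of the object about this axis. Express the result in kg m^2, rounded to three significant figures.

Point mass: I_cm = 0; centre at d = 0.53 m, so the parallel axis theorem gives I = 0 + (0.33)(0.53)² = 0.092697 kg m^2.
Thin rod: I_cm = (1/12)ML² = (1/12)(0.7)(0.95)² = 0.052646 kg m^2; centre at d = 0.58 m, so the parallel axis theorem gives I = 0.052646 + (0.7)(0.58)² = 0.28813 kg m^2.
Total I = 0.092697 + 0.28813 = 0.38082 kg m^2.

0.381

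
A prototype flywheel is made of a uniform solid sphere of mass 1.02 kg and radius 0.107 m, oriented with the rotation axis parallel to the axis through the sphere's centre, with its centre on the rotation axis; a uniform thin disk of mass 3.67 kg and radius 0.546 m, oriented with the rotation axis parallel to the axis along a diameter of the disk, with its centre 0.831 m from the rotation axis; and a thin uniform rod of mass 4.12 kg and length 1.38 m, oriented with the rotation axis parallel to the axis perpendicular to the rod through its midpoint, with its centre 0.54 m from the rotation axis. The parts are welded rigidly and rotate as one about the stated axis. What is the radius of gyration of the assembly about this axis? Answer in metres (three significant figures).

Solid sphere: I_cm = (2/5)MR² = (2/5)(1.02)(0.107)² = 0.0046712 kg m^2; axis through the centre, so I = 0.0046712 kg m^2.
Thin disk: I_cm = (1/4)MR² = (1/4)(3.67)(0.546)² = 0.27352 kg m^2; centre at d = 0.831 m, so the parallel axis theorem gives I = 0.27352 + (3.67)(0.831)² = 2.8079 kg m^2.
Thin rod: I_cm = (1/12)ML² = (1/12)(4.12)(1.38)² = 0.65384 kg m^2; centre at d = 0.54 m, so the parallel axis theorem gives I = 0.65384 + (4.12)(0.54)² = 1.8552 kg m^2.
Total I = 4.6678 kg m^2; total mass M = 8.81 kg.
k = √(I/M) = √(4.6678/8.81) = 0.72789 m.

0.728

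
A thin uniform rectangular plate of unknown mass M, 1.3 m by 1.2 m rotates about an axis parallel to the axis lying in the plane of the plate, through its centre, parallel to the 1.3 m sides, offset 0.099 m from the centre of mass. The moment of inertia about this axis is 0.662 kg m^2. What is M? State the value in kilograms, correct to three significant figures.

5.10

I = I_cm + Md² = (1/12)Mb² + Md² = M·[0.0833333·(1.2)² + (0.099)²] = M·0.1298.
So M = 0.662 / 0.1298 = 5.1001 kg.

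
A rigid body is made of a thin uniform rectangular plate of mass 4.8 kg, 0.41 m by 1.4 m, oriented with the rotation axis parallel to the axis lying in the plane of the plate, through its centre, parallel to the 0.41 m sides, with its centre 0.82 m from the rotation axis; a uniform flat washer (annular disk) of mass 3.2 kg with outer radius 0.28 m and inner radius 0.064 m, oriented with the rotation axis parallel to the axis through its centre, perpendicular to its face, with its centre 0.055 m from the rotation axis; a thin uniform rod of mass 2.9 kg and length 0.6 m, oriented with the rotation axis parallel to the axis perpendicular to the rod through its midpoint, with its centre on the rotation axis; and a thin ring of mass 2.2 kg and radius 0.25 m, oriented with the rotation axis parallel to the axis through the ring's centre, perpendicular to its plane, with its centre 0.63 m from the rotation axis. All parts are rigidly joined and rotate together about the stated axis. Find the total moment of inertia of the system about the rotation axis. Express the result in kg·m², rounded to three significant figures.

5.25

Rectangular plate: I_cm = (1/12)Mb² = (1/12)(4.8)(1.4)² = 0.784 kg·m²; centre at d = 0.82 m, so I = I_cm + Md² gives I = 0.784 + (4.8)(0.82)² = 4.0115 kg·m².
Annular disk: I_cm = (1/2)M(R²+r²) = (1/2)(3.2)[(0.28)² + (0.064)²] = 0.13199 kg·m²; centre at d = 0.055 m, so I = I_cm + Md² gives I = 0.13199 + (3.2)(0.055)² = 0.14167 kg·m².
Thin rod: I_cm = (1/12)ML² = (1/12)(2.9)(0.6)² = 0.087 kg·m²; axis through the centre, so I = 0.087 kg·m².
Thin ring: I_cm = MR² = (2.2)(0.25)² = 0.1375 kg·m²; centre at d = 0.63 m, so I = I_cm + Md² gives I = 0.1375 + (2.2)(0.63)² = 1.0107 kg·m².
Total I = 4.0115 + 0.14167 + 0.087 + 1.0107 = 5.2509 kg·m².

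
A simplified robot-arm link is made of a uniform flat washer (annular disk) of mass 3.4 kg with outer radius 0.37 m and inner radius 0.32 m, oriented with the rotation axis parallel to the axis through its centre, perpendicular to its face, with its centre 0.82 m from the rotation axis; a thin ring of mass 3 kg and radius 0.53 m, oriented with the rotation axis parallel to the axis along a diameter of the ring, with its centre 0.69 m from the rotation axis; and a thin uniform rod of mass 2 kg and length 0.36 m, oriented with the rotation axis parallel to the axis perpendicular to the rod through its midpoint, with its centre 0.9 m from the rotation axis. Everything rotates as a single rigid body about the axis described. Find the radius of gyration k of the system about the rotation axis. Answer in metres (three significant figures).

Annular disk: I_cm = (1/2)M(R²+r²) = (1/2)(3.4)[(0.37)² + (0.32)²] = 0.40681 kg m²; centre at d = 0.82 m, so I = I_cm + Md² gives I = 0.40681 + (3.4)(0.82)² = 2.693 kg m².
Thin ring: I_cm = (1/2)MR² = (1/2)(3)(0.53)² = 0.42135 kg m²; centre at d = 0.69 m, so I = I_cm + Md² gives I = 0.42135 + (3)(0.69)² = 1.8496 kg m².
Thin rod: I_cm = (1/12)ML² = (1/12)(2)(0.36)² = 0.0216 kg m²; centre at d = 0.9 m, so I = I_cm + Md² gives I = 0.0216 + (2)(0.9)² = 1.6416 kg m².
Total I = 6.1842 kg m²; total mass M = 8.4 kg.
k = √(I/M) = √(6.1842/8.4) = 0.85803 m.

0.858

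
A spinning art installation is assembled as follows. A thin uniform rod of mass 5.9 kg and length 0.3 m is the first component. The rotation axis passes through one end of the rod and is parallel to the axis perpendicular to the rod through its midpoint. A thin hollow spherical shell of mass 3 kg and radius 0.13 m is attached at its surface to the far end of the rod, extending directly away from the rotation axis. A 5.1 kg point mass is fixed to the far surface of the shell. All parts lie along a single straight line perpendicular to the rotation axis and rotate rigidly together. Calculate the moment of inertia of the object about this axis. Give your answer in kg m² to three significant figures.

Thin rod: I_cm = (1/12)ML² = (1/12)(5.9)(0.3)² = 0.04425 kg m²; centre at d = 0.15 m, so the parallel axis theorem gives I = 0.04425 + (5.9)(0.15)² = 0.177 kg m².
Spherical shell: I_cm = (2/3)MR² = (2/3)(3)(0.13)² = 0.0338 kg m²; centre at d = 0.15 + 0.15 + 0.13 = 0.43 m, so the parallel axis theorem gives I = 0.0338 + (3)(0.43)² = 0.5885 kg m².
Point mass: I_cm = 0; centre at d = 0.15 + 0.15 + 0.13 + 0.13 = 0.56 m, so the parallel axis theorem gives I = 0 + (5.1)(0.56)² = 1.5994 kg m².
Total I = 0.177 + 0.5885 + 1.5994 = 2.3649 kg m².

2.36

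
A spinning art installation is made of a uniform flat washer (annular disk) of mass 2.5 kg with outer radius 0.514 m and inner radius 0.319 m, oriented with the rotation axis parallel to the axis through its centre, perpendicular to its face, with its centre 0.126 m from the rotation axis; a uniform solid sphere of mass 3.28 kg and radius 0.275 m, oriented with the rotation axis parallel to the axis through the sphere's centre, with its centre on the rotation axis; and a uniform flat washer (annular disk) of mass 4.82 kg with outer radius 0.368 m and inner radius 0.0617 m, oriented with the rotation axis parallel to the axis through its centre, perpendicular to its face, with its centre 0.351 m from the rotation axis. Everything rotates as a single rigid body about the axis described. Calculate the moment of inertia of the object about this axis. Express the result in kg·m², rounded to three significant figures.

Annular disk: I_cm = (1/2)M(R²+r²) = (1/2)(2.5)[(0.514)² + (0.319)²] = 0.45745 kg·m²; centre at d = 0.126 m, so I = I_cm + Md² gives I = 0.45745 + (2.5)(0.126)² = 0.49714 kg·m².
Solid sphere: I_cm = (2/5)MR² = (2/5)(3.28)(0.275)² = 0.09922 kg·m²; axis through the centre, so I = 0.09922 kg·m².
Annular disk: I_cm = (1/2)M(R²+r²) = (1/2)(4.82)[(0.368)² + (0.0617)²] = 0.33555 kg·m²; centre at d = 0.351 m, so I = I_cm + Md² gives I = 0.33555 + (4.82)(0.351)² = 0.92938 kg·m².
Total I = 0.49714 + 0.09922 + 0.92938 = 1.5257 kg·m².

1.53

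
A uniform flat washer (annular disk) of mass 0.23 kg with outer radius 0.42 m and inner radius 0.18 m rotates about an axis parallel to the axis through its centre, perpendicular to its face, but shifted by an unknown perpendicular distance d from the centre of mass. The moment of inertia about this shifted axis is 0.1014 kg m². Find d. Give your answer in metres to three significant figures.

0.580

About the centre-of-mass axis, I_cm = (1/2)M(R²+r²) = (1/2)(0.23)[(0.42)² + (0.18)²] = 0.024012 kg m².
Parallel axis theorem: I = I_cm + Md², so Md² = 0.1014 − 0.024012 = 0.077388 kg m².
d = √(0.077388 / 0.23) = 0.58006 m.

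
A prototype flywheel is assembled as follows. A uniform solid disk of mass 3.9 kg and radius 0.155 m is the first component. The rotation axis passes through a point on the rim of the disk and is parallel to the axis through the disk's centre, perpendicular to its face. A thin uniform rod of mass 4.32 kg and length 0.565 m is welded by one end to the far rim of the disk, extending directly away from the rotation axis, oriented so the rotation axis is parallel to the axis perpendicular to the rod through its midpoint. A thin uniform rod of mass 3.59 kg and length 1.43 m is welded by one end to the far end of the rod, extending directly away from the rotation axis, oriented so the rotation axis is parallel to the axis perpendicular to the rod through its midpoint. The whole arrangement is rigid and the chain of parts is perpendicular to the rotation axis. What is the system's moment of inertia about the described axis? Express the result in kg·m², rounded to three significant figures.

Solid disk: I_cm = (1/2)MR² = (1/2)(3.9)(0.155)² = 0.046849 kg·m²; centre at d = 0.155 m, so I = I_cm + Md² gives I = 0.046849 + (3.9)(0.155)² = 0.14055 kg·m².
Thin rod: I_cm = (1/12)ML² = (1/12)(4.32)(0.565)² = 0.11492 kg·m²; centre at d = 0.155 + 0.155 + 0.2825 = 0.5925 m, so I = I_cm + Md² gives I = 0.11492 + (4.32)(0.5925)² = 1.6315 kg·m².
Thin rod: I_cm = (1/12)ML² = (1/12)(3.59)(1.43)² = 0.61177 kg·m²; centre at d = 0.155 + 0.155 + 0.2825 + 0.2825 + 0.715 = 1.59 m, so I = I_cm + Md² gives I = 0.61177 + (3.59)(1.59)² = 9.6876 kg·m².
Total I = 0.14055 + 1.6315 + 9.6876 = 11.46 kg·m².

11.5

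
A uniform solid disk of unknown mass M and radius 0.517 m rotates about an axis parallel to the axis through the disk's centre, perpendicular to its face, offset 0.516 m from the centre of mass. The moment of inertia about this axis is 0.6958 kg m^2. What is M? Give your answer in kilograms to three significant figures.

1.74

I = I_cm + Md² = (1/2)MR² + Md² = M·[0.5·(0.517)² + (0.516)²] = M·0.3999.
So M = 0.6958 / 0.3999 = 1.7399 kg.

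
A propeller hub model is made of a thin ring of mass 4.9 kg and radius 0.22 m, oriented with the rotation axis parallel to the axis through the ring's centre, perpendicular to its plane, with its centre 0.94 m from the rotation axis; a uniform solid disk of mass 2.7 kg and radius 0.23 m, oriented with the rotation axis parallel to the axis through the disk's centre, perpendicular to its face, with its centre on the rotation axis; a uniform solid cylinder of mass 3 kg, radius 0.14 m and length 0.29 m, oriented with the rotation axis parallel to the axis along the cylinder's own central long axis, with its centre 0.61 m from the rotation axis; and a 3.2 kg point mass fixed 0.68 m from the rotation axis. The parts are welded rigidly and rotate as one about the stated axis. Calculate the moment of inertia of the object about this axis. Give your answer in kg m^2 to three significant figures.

7.26

Thin ring: I_cm = MR² = (4.9)(0.22)² = 0.23716 kg m^2; centre at d = 0.94 m, so I = I_cm + Md² gives I = 0.23716 + (4.9)(0.94)² = 4.5668 kg m^2.
Solid disk: I_cm = (1/2)MR² = (1/2)(2.7)(0.23)² = 0.071415 kg m^2; axis through the centre, so I = 0.071415 kg m^2.
Solid cylinder: I_cm = (1/2)MR² = (1/2)(3)(0.14)² = 0.0294 kg m^2; centre at d = 0.61 m, so I = I_cm + Md² gives I = 0.0294 + (3)(0.61)² = 1.1457 kg m^2.
Point mass: I_cm = 0; centre at d = 0.68 m, so I = I_cm + Md² gives I = 0 + (3.2)(0.68)² = 1.4797 kg m^2.
Total I = 4.5668 + 0.071415 + 1.1457 + 1.4797 = 7.2636 kg m^2.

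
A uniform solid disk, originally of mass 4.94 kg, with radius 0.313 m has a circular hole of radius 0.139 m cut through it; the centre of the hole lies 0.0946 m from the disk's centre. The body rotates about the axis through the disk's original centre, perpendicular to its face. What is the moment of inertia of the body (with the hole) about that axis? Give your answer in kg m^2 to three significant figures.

Unpierced body about its centre: I₀ = (1/2)MR² = (1/2)(4.94)(0.313)² = 0.24198 kg m^2.
The removed disk has mass m = M·(r/R)² = (4.94)(0.139/0.313)² = 0.97424 kg (same uniform areal density).
Its moment of inertia about the rotation axis (parallel-axis theorem): I_hole = (1/2)mr² + md² = (1/2)(0.97424)(0.139)² + (0.97424)(0.0946)² = 0.01813 kg m^2.
Treating the hole as negative mass, I = I₀ − I_hole = 0.24198 − 0.01813 = 0.22385 kg m^2.

0.224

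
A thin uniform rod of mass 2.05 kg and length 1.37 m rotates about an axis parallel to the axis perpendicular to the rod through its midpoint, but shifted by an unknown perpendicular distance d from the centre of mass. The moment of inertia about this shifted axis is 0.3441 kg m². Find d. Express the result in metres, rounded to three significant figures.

0.107

About the centre-of-mass axis, I_cm = (1/12)ML² = (1/12)(2.05)(1.37)² = 0.32064 kg m².
Parallel axis theorem: I = I_cm + Md², so Md² = 0.3441 − 0.32064 = 0.023463 kg m².
d = √(0.023463 / 2.05) = 0.10698 m.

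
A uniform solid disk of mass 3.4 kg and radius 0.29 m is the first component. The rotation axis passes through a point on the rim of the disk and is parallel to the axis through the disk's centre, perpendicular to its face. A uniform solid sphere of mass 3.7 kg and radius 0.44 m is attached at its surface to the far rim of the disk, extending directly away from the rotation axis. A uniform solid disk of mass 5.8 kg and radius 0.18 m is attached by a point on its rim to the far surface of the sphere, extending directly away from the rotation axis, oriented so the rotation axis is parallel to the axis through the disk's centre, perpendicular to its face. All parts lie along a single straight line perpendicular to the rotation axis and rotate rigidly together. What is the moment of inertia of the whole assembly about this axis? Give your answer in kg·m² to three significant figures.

Solid disk: I_cm = (1/2)MR² = (1/2)(3.4)(0.29)² = 0.14297 kg·m²; centre at d = 0.29 m, so I = I_cm + Md² gives I = 0.14297 + (3.4)(0.29)² = 0.42891 kg·m².
Solid sphere: I_cm = (2/5)MR² = (2/5)(3.7)(0.44)² = 0.28653 kg·m²; centre at d = 0.29 + 0.29 + 0.44 = 1.02 m, so I = I_cm + Md² gives I = 0.28653 + (3.7)(1.02)² = 4.136 kg·m².
Solid disk: I_cm = (1/2)MR² = (1/2)(5.8)(0.18)² = 0.09396 kg·m²; centre at d = 0.29 + 0.29 + 0.44 + 0.44 + 0.18 = 1.64 m, so I = I_cm + Md² gives I = 0.09396 + (5.8)(1.64)² = 15.694 kg·m².
Total I = 0.42891 + 4.136 + 15.694 = 20.259 kg·m².

20.3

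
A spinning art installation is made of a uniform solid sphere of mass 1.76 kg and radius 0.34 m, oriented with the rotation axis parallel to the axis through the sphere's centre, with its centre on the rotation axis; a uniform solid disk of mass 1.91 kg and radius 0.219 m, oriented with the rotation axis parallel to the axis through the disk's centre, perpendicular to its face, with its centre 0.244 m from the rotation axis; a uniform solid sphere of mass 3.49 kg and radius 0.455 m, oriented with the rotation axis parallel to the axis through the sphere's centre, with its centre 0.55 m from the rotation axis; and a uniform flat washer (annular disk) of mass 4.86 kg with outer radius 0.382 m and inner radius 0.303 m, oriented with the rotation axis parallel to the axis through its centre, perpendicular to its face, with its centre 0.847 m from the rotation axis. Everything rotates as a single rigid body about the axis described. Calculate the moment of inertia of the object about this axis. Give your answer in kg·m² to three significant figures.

Solid sphere: I_cm = (2/5)MR² = (2/5)(1.76)(0.34)² = 0.081382 kg·m²; axis through the centre, so I = 0.081382 kg·m².
Solid disk: I_cm = (1/2)MR² = (1/2)(1.91)(0.219)² = 0.045803 kg·m²; centre at d = 0.244 m, so I = I_cm + Md² gives I = 0.045803 + (1.91)(0.244)² = 0.15952 kg·m².
Solid sphere: I_cm = (2/5)MR² = (2/5)(3.49)(0.455)² = 0.28901 kg·m²; centre at d = 0.55 m, so I = I_cm + Md² gives I = 0.28901 + (3.49)(0.55)² = 1.3447 kg·m².
Annular disk: I_cm = (1/2)M(R²+r²) = (1/2)(4.86)[(0.382)² + (0.303)²] = 0.57769 kg·m²; centre at d = 0.847 m, so I = I_cm + Md² gives I = 0.57769 + (4.86)(0.847)² = 4.0643 kg·m².
Total I = 0.081382 + 0.15952 + 1.3447 + 4.0643 = 5.6499 kg·m².

5.65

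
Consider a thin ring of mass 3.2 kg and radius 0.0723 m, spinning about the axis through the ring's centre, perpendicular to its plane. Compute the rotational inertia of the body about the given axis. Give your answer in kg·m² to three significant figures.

0.0167

I_cm = MR² = (3.2)(0.0723)² = 0.016727 kg·m²; axis through the centre, so I = 0.016727 kg·m².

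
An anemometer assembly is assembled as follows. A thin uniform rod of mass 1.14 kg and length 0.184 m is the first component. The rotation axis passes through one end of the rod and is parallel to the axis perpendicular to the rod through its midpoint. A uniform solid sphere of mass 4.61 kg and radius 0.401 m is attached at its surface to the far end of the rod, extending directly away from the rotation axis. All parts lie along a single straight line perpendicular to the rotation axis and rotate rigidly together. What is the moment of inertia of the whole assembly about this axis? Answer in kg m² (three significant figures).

Thin rod: I_cm = (1/12)ML² = (1/12)(1.14)(0.184)² = 0.0032163 kg m²; centre at d = 0.092 m, so I = I_cm + Md² gives I = 0.0032163 + (1.14)(0.092)² = 0.012865 kg m².
Solid sphere: I_cm = (2/5)MR² = (2/5)(4.61)(0.401)² = 0.29652 kg m²; centre at d = 0.092 + 0.092 + 0.401 = 0.585 m, so I = I_cm + Md² gives I = 0.29652 + (4.61)(0.585)² = 1.8742 kg m².
Total I = 0.012865 + 1.8742 = 1.887 kg m².

1.89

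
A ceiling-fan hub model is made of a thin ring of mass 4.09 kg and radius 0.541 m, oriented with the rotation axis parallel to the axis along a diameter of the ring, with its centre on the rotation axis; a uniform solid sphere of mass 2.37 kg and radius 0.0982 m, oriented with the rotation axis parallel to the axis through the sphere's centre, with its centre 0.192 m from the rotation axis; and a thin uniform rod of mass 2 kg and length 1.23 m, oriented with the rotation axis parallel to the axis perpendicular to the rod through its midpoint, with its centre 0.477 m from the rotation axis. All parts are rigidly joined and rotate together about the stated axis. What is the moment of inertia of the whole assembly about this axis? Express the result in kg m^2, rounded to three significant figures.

Thin ring: I_cm = (1/2)MR² = (1/2)(4.09)(0.541)² = 0.59853 kg m^2; axis through the centre, so I = 0.59853 kg m^2.
Solid sphere: I_cm = (2/5)MR² = (2/5)(2.37)(0.0982)² = 0.0091418 kg m^2; centre at d = 0.192 m, so the parallel axis theorem gives I = 0.0091418 + (2.37)(0.192)² = 0.096509 kg m^2.
Thin rod: I_cm = (1/12)ML² = (1/12)(2)(1.23)² = 0.25215 kg m^2; centre at d = 0.477 m, so the parallel axis theorem gives I = 0.25215 + (2)(0.477)² = 0.70721 kg m^2.
Total I = 0.59853 + 0.096509 + 0.70721 = 1.4023 kg m^2.

1.40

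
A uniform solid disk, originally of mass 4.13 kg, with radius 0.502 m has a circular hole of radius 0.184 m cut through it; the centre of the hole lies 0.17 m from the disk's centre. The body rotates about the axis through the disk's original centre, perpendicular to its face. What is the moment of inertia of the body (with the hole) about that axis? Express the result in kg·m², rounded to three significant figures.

Unpierced body about its centre: I₀ = (1/2)MR² = (1/2)(4.13)(0.502)² = 0.52039 kg·m².
The removed disk has mass m = M·(r/R)² = (4.13)(0.184/0.502)² = 0.55485 kg (same uniform areal density).
Its moment of inertia about the rotation axis (parallel-axis theorem): I_hole = (1/2)mr² + md² = (1/2)(0.55485)(0.184)² + (0.55485)(0.17)² = 0.025428 kg·m².
Treating the hole as negative mass, I = I₀ − I_hole = 0.52039 − 0.025428 = 0.49496 kg·m².

0.495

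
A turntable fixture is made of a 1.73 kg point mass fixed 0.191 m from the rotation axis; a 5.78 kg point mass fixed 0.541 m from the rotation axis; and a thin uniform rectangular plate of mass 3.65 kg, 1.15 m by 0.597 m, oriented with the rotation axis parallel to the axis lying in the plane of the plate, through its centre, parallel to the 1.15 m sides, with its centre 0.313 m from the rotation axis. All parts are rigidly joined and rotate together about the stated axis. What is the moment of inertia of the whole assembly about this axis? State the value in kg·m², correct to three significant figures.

Point mass: I_cm = 0; centre at d = 0.191 m, so I = I_cm + Md² gives I = 0 + (1.73)(0.191)² = 0.063112 kg·m².
Point mass: I_cm = 0; centre at d = 0.541 m, so I = I_cm + Md² gives I = 0 + (5.78)(0.541)² = 1.6917 kg·m².
Rectangular plate: I_cm = (1/12)Mb² = (1/12)(3.65)(0.597)² = 0.10841 kg·m²; centre at d = 0.313 m, so I = I_cm + Md² gives I = 0.10841 + (3.65)(0.313)² = 0.46599 kg·m².
Total I = 0.063112 + 1.6917 + 0.46599 = 2.2208 kg·m².

2.22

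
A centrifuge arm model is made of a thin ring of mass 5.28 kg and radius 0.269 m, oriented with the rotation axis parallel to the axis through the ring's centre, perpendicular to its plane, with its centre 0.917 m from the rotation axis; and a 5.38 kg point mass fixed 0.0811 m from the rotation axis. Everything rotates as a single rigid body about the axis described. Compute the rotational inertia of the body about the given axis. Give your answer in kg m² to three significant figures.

Thin ring: I_cm = MR² = (5.28)(0.269)² = 0.38207 kg m²; centre at d = 0.917 m, so I = I_cm + Md² gives I = 0.38207 + (5.28)(0.917)² = 4.822 kg m².
Point mass: I_cm = 0; centre at d = 0.0811 m, so I = I_cm + Md² gives I = 0 + (5.38)(0.0811)² = 0.035385 kg m².
Total I = 4.822 + 0.035385 = 4.8573 kg m².

4.86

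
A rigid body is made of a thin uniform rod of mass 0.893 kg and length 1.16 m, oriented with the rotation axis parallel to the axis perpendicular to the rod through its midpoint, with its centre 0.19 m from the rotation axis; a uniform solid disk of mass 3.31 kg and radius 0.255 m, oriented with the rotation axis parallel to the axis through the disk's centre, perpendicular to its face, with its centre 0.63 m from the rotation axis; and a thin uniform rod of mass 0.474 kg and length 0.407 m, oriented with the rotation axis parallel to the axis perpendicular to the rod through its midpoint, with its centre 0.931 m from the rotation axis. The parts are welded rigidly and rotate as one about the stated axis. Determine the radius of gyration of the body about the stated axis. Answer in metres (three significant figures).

0.649

Thin rod: I_cm = (1/12)ML² = (1/12)(0.893)(1.16)² = 0.10014 kg m²; centre at d = 0.19 m, so the parallel axis theorem gives I = 0.10014 + (0.893)(0.19)² = 0.13237 kg m².
Solid disk: I_cm = (1/2)MR² = (1/2)(3.31)(0.255)² = 0.10762 kg m²; centre at d = 0.63 m, so the parallel axis theorem gives I = 0.10762 + (3.31)(0.63)² = 1.4214 kg m².
Thin rod: I_cm = (1/12)ML² = (1/12)(0.474)(0.407)² = 0.0065431 kg m²; centre at d = 0.931 m, so the parallel axis theorem gives I = 0.0065431 + (0.474)(0.931)² = 0.41739 kg m².
Total I = 1.9711 kg m²; total mass M = 4.677 kg.
k = √(I/M) = √(1.9711/4.677) = 0.64919 m.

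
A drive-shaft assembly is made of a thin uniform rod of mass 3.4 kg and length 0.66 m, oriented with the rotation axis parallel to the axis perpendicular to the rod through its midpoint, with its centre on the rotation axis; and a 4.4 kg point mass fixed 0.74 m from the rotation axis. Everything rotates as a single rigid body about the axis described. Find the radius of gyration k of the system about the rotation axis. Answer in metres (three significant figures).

0.570

Thin rod: I_cm = (1/12)ML² = (1/12)(3.4)(0.66)² = 0.12342 kg m^2; axis through the centre, so I = 0.12342 kg m^2.
Point mass: I_cm = 0; centre at d = 0.74 m, so the parallel axis theorem gives I = 0 + (4.4)(0.74)² = 2.4094 kg m^2.
Total I = 2.5329 kg m^2; total mass M = 7.8 kg.
k = √(I/M) = √(2.5329/7.8) = 0.56985 m.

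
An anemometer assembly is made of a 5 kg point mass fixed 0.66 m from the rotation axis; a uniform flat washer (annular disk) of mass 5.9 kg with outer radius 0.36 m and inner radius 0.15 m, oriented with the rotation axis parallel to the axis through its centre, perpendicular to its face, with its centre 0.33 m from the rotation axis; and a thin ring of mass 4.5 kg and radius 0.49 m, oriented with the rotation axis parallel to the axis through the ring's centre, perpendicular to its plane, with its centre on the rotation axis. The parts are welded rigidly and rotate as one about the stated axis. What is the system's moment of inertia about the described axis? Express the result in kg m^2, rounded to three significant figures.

Point mass: I_cm = 0; centre at d = 0.66 m, so the parallel axis theorem gives I = 0 + (5)(0.66)² = 2.178 kg m^2.
Annular disk: I_cm = (1/2)M(R²+r²) = (1/2)(5.9)[(0.36)² + (0.15)²] = 0.4487 kg m^2; centre at d = 0.33 m, so the parallel axis theorem gives I = 0.4487 + (5.9)(0.33)² = 1.0912 kg m^2.
Thin ring: I_cm = MR² = (4.5)(0.49)² = 1.0804 kg m^2; axis through the centre, so I = 1.0804 kg m^2.
Total I = 2.178 + 1.0912 + 1.0804 = 4.3497 kg m^2.

4.35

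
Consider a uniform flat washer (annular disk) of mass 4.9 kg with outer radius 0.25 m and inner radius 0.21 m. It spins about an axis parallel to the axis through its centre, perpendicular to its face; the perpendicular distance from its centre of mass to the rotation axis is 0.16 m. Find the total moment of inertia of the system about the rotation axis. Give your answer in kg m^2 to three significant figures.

0.387

I_cm = (1/2)M(R²+r²) = (1/2)(4.9)[(0.25)² + (0.21)²] = 0.26117 kg m^2; centre at d = 0.16 m, so I = I_cm + Md² gives I = 0.26117 + (4.9)(0.16)² = 0.38661 kg m^2.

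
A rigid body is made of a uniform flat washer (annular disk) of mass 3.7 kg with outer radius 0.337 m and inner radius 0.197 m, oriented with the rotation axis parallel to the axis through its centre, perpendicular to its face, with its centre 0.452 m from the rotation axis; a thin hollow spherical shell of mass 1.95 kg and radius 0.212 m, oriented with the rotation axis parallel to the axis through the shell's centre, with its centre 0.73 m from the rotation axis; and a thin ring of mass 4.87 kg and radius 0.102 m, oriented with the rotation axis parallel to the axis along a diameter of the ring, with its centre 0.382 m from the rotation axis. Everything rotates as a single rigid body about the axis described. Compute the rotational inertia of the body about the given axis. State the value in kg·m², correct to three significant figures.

Annular disk: I_cm = (1/2)M(R²+r²) = (1/2)(3.7)[(0.337)² + (0.197)²] = 0.2819 kg·m²; centre at d = 0.452 m, so the parallel axis theorem gives I = 0.2819 + (3.7)(0.452)² = 1.0378 kg·m².
Spherical shell: I_cm = (2/3)MR² = (2/3)(1.95)(0.212)² = 0.058427 kg·m²; centre at d = 0.73 m, so the parallel axis theorem gives I = 0.058427 + (1.95)(0.73)² = 1.0976 kg·m².
Thin ring: I_cm = (1/2)MR² = (1/2)(4.87)(0.102)² = 0.025334 kg·m²; centre at d = 0.382 m, so the parallel axis theorem gives I = 0.025334 + (4.87)(0.382)² = 0.73598 kg·m².
Total I = 1.0378 + 1.0976 + 0.73598 = 2.8714 kg·m².

2.87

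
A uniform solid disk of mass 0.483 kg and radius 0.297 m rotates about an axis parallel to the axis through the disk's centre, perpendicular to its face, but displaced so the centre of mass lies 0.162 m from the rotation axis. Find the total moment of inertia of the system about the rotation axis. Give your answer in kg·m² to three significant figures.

I_cm = (1/2)MR² = (1/2)(0.483)(0.297)² = 0.021302 kg·m²; centre at d = 0.162 m, so the parallel axis theorem gives I = 0.021302 + (0.483)(0.162)² = 0.033978 kg·m².

0.0340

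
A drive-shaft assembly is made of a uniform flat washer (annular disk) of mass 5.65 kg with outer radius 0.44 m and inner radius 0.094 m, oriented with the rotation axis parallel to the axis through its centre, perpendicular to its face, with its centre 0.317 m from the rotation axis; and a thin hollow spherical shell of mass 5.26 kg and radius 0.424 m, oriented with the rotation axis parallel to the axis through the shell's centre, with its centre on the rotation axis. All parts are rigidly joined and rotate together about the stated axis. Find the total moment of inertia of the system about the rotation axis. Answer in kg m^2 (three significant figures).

1.77

Annular disk: I_cm = (1/2)M(R²+r²) = (1/2)(5.65)[(0.44)² + (0.094)²] = 0.57188 kg m^2; centre at d = 0.317 m, so I = I_cm + Md² gives I = 0.57188 + (5.65)(0.317)² = 1.1396 kg m^2.
Spherical shell: I_cm = (2/3)MR² = (2/3)(5.26)(0.424)² = 0.63041 kg m^2; axis through the centre, so I = 0.63041 kg m^2.
Total I = 1.1396 + 0.63041 = 1.7701 kg m^2.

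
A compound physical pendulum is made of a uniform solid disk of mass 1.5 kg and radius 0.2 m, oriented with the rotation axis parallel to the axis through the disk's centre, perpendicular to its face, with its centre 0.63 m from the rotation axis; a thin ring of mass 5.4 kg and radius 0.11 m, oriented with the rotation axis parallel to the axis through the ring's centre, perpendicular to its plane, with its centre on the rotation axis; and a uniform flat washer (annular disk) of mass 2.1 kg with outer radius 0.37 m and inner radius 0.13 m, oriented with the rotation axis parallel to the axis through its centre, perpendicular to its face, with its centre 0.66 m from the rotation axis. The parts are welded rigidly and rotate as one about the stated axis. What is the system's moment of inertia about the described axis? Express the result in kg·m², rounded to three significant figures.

1.77

Solid disk: I_cm = (1/2)MR² = (1/2)(1.5)(0.2)² = 0.03 kg·m²; centre at d = 0.63 m, so I = I_cm + Md² gives I = 0.03 + (1.5)(0.63)² = 0.62535 kg·m².
Thin ring: I_cm = MR² = (5.4)(0.11)² = 0.06534 kg·m²; axis through the centre, so I = 0.06534 kg·m².
Annular disk: I_cm = (1/2)M(R²+r²) = (1/2)(2.1)[(0.37)² + (0.13)²] = 0.16149 kg·m²; centre at d = 0.66 m, so I = I_cm + Md² gives I = 0.16149 + (2.1)(0.66)² = 1.0763 kg·m².
Total I = 0.62535 + 0.06534 + 1.0763 = 1.7669 kg·m².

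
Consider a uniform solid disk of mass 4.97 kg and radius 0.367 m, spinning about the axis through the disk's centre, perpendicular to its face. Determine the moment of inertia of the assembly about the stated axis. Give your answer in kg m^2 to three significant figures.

I_cm = (1/2)MR² = (1/2)(4.97)(0.367)² = 0.3347 kg m^2; axis through the centre, so I = 0.3347 kg m^2.

0.335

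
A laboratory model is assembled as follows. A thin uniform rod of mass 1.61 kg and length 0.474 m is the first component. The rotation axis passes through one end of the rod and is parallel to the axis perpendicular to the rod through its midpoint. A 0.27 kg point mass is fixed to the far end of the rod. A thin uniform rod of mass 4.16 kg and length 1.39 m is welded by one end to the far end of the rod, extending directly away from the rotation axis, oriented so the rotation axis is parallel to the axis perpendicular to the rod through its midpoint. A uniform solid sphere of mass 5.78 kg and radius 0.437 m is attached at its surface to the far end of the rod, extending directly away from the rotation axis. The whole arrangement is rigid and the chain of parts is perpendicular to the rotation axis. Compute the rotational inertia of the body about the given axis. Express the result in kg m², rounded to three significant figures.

Thin rod: I_cm = (1/12)ML² = (1/12)(1.61)(0.474)² = 0.030144 kg m²; centre at d = 0.237 m, so the parallel axis theorem gives I = 0.030144 + (1.61)(0.237)² = 0.12058 kg m².
Point mass: I_cm = 0; centre at d = 0.237 + 0.237 = 0.474 m, so the parallel axis theorem gives I = 0 + (0.27)(0.474)² = 0.060663 kg m².
Thin rod: I_cm = (1/12)ML² = (1/12)(4.16)(1.39)² = 0.66979 kg m²; centre at d = 0.237 + 0.237 + 0.695 = 1.169 m, so the parallel axis theorem gives I = 0.66979 + (4.16)(1.169)² = 6.3547 kg m².
Solid sphere: I_cm = (2/5)MR² = (2/5)(5.78)(0.437)² = 0.44152 kg m²; centre at d = 0.237 + 0.237 + 0.695 + 0.695 + 0.437 = 2.301 m, so the parallel axis theorem gives I = 0.44152 + (5.78)(2.301)² = 31.044 kg m².
Total I = 0.12058 + 0.060663 + 6.3547 + 31.044 = 37.58 kg m².

37.6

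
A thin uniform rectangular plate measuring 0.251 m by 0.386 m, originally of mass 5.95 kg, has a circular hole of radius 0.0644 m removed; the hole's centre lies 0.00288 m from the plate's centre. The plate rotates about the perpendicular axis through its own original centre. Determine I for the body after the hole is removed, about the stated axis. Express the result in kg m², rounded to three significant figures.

0.103

Unpierced body about its centre: I₀ = (1/12)M(a²+b²) = (1/12)(5.95)[(0.251)² + (0.386)²] = 0.10512 kg m².
The removed disk has mass m = M·πr²/(ab) = (5.95)·π(0.0644)²/(0.251·0.386) = 0.80016 kg (same uniform areal density).
Its moment of inertia about the rotation axis (parallel-axis theorem): I_hole = (1/2)mr² + md² = (1/2)(0.80016)(0.0644)² + (0.80016)(0.00288)² = 0.0016659 kg m².
Treating the hole as negative mass, I = I₀ − I_hole = 0.10512 − 0.0016659 = 0.10345 kg m².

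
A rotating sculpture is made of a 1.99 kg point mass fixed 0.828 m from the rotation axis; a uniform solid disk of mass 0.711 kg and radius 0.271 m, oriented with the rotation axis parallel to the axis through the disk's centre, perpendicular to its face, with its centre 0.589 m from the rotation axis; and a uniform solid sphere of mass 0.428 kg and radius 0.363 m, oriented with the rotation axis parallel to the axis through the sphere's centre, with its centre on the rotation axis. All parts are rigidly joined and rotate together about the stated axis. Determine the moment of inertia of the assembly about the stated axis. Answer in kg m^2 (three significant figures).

Point mass: I_cm = 0; centre at d = 0.828 m, so the parallel axis theorem gives I = 0 + (1.99)(0.828)² = 1.3643 kg m^2.
Solid disk: I_cm = (1/2)MR² = (1/2)(0.711)(0.271)² = 0.026108 kg m^2; centre at d = 0.589 m, so the parallel axis theorem gives I = 0.026108 + (0.711)(0.589)² = 0.27277 kg m^2.
Solid sphere: I_cm = (2/5)MR² = (2/5)(0.428)(0.363)² = 0.022559 kg m^2; axis through the centre, so I = 0.022559 kg m^2.
Total I = 1.3643 + 0.27277 + 0.022559 = 1.6596 kg m^2.

1.66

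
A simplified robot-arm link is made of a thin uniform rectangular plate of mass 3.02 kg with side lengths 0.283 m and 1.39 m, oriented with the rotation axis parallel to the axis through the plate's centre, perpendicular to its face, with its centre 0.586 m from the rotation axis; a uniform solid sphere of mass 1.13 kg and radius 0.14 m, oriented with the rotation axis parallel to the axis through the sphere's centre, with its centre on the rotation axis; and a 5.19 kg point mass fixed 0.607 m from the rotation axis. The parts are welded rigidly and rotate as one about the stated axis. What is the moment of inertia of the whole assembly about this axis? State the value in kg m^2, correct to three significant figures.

Rectangular plate: I_cm = (1/12)M(a²+b²) = (1/12)(3.02)[(0.283)² + (1.39)²] = 0.5064 kg m^2; centre at d = 0.586 m, so I = I_cm + Md² gives I = 0.5064 + (3.02)(0.586)² = 1.5435 kg m^2.
Solid sphere: I_cm = (2/5)MR² = (2/5)(1.13)(0.14)² = 0.0088592 kg m^2; axis through the centre, so I = 0.0088592 kg m^2.
Point mass: I_cm = 0; centre at d = 0.607 m, so I = I_cm + Md² gives I = 0 + (5.19)(0.607)² = 1.9123 kg m^2.
Total I = 1.5435 + 0.0088592 + 1.9123 = 3.4646 kg m^2.

3.46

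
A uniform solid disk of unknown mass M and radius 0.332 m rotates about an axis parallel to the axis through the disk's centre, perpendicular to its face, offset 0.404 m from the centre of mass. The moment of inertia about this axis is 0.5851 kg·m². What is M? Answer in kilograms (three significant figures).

I = I_cm + Md² = (1/2)MR² + Md² = M·[0.5·(0.332)² + (0.404)²] = M·0.21833.
So M = 0.5851 / 0.21833 = 2.6799 kg.

2.68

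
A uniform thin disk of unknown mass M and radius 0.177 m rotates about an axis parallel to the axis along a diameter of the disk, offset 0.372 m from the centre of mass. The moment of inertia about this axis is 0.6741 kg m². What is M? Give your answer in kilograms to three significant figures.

4.61

I = I_cm + Md² = (1/4)MR² + Md² = M·[0.25·(0.177)² + (0.372)²] = M·0.14622.
So M = 0.6741 / 0.14622 = 4.6103 kg.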